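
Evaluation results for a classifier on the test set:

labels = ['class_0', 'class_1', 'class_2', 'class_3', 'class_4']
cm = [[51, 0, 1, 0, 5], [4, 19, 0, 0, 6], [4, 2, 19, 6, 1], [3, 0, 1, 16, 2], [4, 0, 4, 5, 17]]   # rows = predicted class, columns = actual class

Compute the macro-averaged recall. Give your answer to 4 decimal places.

0.7157

Per-class recall (TP/(TP+FN)):
  class_0: TP=51, FN=4+4+3+4=15 → 51/66 = 0.77273
  class_1: TP=19, FN=0+2+0+0=2 → 19/21 = 0.90476
  class_2: TP=19, FN=1+0+1+4=6 → 19/25 = 0.76000
  class_3: TP=16, FN=0+0+6+5=11 → 16/27 = 0.59259
  class_4: TP=17, FN=5+6+1+2=14 → 17/31 = 0.54839
Macro-recall = mean = (0.77273 + 0.90476 + 0.76000 + 0.59259 + 0.54839) / 5 = 0.7157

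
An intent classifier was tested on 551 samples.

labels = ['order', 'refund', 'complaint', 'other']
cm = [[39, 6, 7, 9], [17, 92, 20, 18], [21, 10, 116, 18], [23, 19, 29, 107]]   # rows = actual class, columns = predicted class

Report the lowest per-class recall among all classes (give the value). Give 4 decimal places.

Per-class recall (TP/(TP+FN)):
  order: TP=39, FN=6+7+9=22 → 39/61 = 0.63934
  refund: TP=92, FN=17+20+18=55 → 92/147 = 0.62585
  complaint: TP=116, FN=21+10+18=49 → 116/165 = 0.70303
  other: TP=107, FN=23+19+29=71 → 107/178 = 0.60112
Lowest is class 'other' with recall = 0.6011.

0.6011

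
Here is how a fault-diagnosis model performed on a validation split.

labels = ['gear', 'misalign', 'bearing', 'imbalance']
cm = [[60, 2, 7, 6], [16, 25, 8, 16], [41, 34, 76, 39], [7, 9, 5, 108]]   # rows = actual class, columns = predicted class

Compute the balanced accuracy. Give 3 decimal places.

Balanced accuracy = mean of per-class recall.
  gear: recall = 60/75 = 0.8000
  misalign: recall = 25/65 = 0.3846
  bearing: recall = 76/190 = 0.4000
  imbalance: recall = 108/129 = 0.8372
Mean = (0.8000 + 0.3846 + 0.4000 + 0.8372) / 4 = 0.605

0.605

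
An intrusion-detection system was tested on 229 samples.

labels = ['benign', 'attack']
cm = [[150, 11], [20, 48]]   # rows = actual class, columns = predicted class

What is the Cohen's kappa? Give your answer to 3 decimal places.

Observed agreement pₒ = trace/N = 198/229 = 0.8646
Expected agreement pₑ = Σ (rowᵢ·colᵢ)/N² = (161·170 + 68·59)/229² = 0.5984
κ = (pₒ − pₑ)/(1 − pₑ) = (0.8646 − 0.5984)/(1 − 0.5984) = 0.663

0.663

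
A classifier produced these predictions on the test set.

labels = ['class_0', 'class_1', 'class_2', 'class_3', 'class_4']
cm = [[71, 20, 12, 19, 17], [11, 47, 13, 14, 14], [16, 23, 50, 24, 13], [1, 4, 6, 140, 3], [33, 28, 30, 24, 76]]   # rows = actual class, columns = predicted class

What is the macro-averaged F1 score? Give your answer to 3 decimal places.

0.520

Per-class F1 score (2·TP/(2·TP+FP+FN)):
  class_0: TP=71, FP=11+16+1+33=61, FN=20+12+19+17=68 → 142/271 = 0.5240
  class_1: TP=47, FP=20+23+4+28=75, FN=11+13+14+14=52 → 94/221 = 0.4253
  class_2: TP=50, FP=12+13+6+30=61, FN=16+23+24+13=76 → 100/237 = 0.4219
  class_3: TP=140, FP=19+14+24+24=81, FN=1+4+6+3=14 → 280/375 = 0.7467
  class_4: TP=76, FP=17+14+13+3=47, FN=33+28+30+24=115 → 152/314 = 0.4841
Macro-F1 score = mean = (0.5240 + 0.4253 + 0.4219 + 0.7467 + 0.4841) / 5 = 0.520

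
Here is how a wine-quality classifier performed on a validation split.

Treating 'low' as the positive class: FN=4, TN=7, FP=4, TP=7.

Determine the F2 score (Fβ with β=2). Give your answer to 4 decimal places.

0.6364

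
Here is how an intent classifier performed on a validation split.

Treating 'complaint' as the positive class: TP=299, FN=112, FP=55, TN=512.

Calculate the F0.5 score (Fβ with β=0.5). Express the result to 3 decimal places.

0.818

Fβ = (1+β²)·TP / ((1+β²)·TP + β²·FN + FP), with β²=1/4
= 1.25·299 / (1.25·299 + 0.25·112 + 55) = 0.818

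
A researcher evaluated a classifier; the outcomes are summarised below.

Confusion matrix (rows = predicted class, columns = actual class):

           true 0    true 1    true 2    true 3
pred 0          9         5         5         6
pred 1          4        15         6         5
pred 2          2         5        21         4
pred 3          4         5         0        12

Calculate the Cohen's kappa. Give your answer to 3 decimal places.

0.367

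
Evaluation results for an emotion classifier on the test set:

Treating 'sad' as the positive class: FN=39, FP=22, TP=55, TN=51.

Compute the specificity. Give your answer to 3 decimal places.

0.699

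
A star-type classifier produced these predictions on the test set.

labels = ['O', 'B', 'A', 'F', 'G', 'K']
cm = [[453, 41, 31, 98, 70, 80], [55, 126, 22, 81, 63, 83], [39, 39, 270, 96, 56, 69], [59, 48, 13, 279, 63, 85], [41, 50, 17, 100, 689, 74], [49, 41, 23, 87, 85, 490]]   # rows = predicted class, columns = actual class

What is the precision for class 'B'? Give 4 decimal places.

Take TP from the diagonal, FP from the rest of the 'B' prediction marginal, FN from the rest of the 'B' actual marginal.
precision = TP/(TP+FP).
B: TP=126, FP=55+22+81+63+83=304 → 126/430 = 0.29302

0.2930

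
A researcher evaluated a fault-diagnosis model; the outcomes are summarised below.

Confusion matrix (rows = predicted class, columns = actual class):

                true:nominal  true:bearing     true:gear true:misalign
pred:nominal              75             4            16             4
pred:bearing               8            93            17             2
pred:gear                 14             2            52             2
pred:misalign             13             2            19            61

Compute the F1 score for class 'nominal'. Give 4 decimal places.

Treat 'nominal' as positive and all other classes as negative.
F1 score = 2·TP/(2·TP+FP+FN).
nominal: TP=75, FP=4+16+4=24, FN=8+14+13=35 → 150/209 = 0.71770

0.7177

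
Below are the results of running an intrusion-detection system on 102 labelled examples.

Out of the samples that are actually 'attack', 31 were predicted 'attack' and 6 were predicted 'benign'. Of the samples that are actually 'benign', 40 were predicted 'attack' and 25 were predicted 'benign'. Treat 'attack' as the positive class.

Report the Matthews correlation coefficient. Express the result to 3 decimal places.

MCC = (TP·TN − FP·FN) / √((TP+FP)(TP+FN)(TN+FP)(TN+FN))
Numerator = 31·25 − 40·6 = 535
Denominator = √(71·37·65·31) = √5293405 = 2300.7401
MCC = 535 / 2300.7401 = 0.233

0.233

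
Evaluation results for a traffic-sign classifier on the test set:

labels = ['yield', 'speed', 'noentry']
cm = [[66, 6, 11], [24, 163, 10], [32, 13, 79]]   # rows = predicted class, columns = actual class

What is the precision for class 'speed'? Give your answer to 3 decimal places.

0.827

Take TP from the diagonal, FP from the rest of the 'speed' prediction marginal, FN from the rest of the 'speed' actual marginal.
precision = TP/(TP+FP).
speed: TP=163, FP=24+10=34 → 163/197 = 0.8274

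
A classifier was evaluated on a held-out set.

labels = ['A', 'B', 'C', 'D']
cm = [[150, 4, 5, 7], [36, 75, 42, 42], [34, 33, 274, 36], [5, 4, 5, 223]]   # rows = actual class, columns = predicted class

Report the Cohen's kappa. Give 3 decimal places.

0.645

Observed agreement pₒ = trace/N = 722/975 = 0.7405
Expected agreement pₑ = Σ (rowᵢ·colᵢ)/N² = (166·225 + 195·116 + 377·326 + 237·308)/975² = 0.2692
κ = (pₒ − pₑ)/(1 − pₑ) = (0.7405 − 0.2692)/(1 − 0.2692) = 0.645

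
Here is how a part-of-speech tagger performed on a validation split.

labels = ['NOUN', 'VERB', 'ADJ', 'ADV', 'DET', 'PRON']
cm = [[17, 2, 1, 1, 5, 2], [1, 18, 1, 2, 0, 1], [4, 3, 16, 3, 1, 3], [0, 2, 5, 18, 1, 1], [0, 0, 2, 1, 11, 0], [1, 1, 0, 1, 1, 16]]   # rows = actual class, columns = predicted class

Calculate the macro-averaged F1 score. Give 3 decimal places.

0.679

Per-class F1 score (2·TP/(2·TP+FP+FN)):
  NOUN: TP=17, FP=1+4+0+0+1=6, FN=2+1+1+5+2=11 → 34/51 = 0.6667
  VERB: TP=18, FP=2+3+2+0+1=8, FN=1+1+2+0+1=5 → 36/49 = 0.7347
  ADJ: TP=16, FP=1+1+5+2+0=9, FN=4+3+3+1+3=14 → 32/55 = 0.5818
  ADV: TP=18, FP=1+2+3+1+1=8, FN=0+2+5+1+1=9 → 36/53 = 0.6792
  DET: TP=11, FP=5+0+1+1+1=8, FN=0+0+2+1+0=3 → 22/33 = 0.6667
  PRON: TP=16, FP=2+1+3+1+0=7, FN=1+1+0+1+1=4 → 32/43 = 0.7442
Macro-F1 score = mean = (0.6667 + 0.7347 + 0.5818 + 0.6792 + 0.6667 + 0.7442) / 6 = 0.679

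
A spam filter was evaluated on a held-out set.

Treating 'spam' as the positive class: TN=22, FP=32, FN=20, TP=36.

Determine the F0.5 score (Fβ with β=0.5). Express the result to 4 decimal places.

Fβ = (1+β²)·TP / ((1+β²)·TP + β²·FN + FP), with β²=1/4
= 1.25·36 / (1.25·36 + 0.25·20 + 32) = 0.5488

0.5488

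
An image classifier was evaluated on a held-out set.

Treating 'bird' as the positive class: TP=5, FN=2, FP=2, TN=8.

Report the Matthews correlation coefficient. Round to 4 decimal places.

0.5143

MCC = (TP·TN − FP·FN) / √((TP+FP)(TP+FN)(TN+FP)(TN+FN))
Numerator = 5·8 − 2·2 = 36
Denominator = √(7·7·10·10) = √4900 = 70.0000
MCC = 36 / 70.0000 = 0.5143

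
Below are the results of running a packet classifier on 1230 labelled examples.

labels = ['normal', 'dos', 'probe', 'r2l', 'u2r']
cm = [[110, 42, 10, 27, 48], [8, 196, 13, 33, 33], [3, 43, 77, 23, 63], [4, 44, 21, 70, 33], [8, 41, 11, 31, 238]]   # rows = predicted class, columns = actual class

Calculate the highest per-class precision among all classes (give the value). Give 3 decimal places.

Per-class precision (TP/(TP+FP)):
  normal: TP=110, FP=42+10+27+48=127 → 110/237 = 0.4641
  dos: TP=196, FP=8+13+33+33=87 → 196/283 = 0.6926
  probe: TP=77, FP=3+43+23+63=132 → 77/209 = 0.3684
  r2l: TP=70, FP=4+44+21+33=102 → 70/172 = 0.4070
  u2r: TP=238, FP=8+41+11+31=91 → 238/329 = 0.7234
Highest is class 'u2r' with precision = 0.723.

0.723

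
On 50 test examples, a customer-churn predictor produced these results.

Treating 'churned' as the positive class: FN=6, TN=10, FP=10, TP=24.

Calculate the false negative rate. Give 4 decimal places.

FNR = FN/(FN+TP) = 6/(6+24) = 0.2000

0.2000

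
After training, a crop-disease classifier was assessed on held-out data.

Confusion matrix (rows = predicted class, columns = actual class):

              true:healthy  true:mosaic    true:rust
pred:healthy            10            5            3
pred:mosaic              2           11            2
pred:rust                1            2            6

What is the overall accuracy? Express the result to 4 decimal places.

Accuracy = trace / total = (10+11+6=27) / 42 = 27/42 = 0.6429

0.6429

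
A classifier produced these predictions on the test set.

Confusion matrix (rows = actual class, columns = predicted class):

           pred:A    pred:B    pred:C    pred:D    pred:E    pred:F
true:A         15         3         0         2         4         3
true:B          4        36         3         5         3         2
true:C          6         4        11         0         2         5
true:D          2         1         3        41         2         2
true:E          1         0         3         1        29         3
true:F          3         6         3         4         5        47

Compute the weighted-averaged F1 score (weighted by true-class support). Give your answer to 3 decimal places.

Per-class F1 score (2·TP/(2·TP+FP+FN)):
  A: TP=15, FP=4+6+2+1+3=16, FN=3+0+2+4+3=12 → 30/58 = 0.5172
  B: TP=36, FP=3+4+1+0+6=14, FN=4+3+5+3+2=17 → 72/103 = 0.6990
  C: TP=11, FP=0+3+3+3+3=12, FN=6+4+0+2+5=17 → 22/51 = 0.4314
  D: TP=41, FP=2+5+0+1+4=12, FN=2+1+3+2+2=10 → 82/104 = 0.7885
  E: TP=29, FP=4+3+2+2+5=16, FN=1+0+3+1+3=8 → 58/82 = 0.7073
  F: TP=47, FP=3+2+5+2+3=15, FN=3+6+3+4+5=21 → 94/130 = 0.7231
Weighted-F1 score = Σ (supportᵢ/N)·F1 scoreᵢ with N=264: (27/264)·0.5172 + (53/264)·0.6990 + (28/264)·0.4314 + (51/264)·0.7885 + (37/264)·0.7073 + (68/264)·0.7231 = 0.677

0.677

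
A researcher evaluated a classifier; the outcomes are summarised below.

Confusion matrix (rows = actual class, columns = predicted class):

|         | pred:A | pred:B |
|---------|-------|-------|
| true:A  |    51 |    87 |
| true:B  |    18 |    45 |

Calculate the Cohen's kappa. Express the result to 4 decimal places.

0.0646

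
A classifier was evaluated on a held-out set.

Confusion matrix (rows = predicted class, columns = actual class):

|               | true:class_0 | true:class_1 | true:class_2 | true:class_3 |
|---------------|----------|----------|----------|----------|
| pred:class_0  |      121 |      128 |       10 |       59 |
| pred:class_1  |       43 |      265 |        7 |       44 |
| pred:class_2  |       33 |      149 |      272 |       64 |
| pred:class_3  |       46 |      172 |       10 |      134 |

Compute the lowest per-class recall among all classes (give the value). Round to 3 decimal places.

0.371

Per-class recall (TP/(TP+FN)):
  class_0: TP=121, FN=43+33+46=122 → 121/243 = 0.4979
  class_1: TP=265, FN=128+149+172=449 → 265/714 = 0.3711
  class_2: TP=272, FN=10+7+10=27 → 272/299 = 0.9097
  class_3: TP=134, FN=59+44+64=167 → 134/301 = 0.4452
Lowest is class 'class_1' with recall = 0.371.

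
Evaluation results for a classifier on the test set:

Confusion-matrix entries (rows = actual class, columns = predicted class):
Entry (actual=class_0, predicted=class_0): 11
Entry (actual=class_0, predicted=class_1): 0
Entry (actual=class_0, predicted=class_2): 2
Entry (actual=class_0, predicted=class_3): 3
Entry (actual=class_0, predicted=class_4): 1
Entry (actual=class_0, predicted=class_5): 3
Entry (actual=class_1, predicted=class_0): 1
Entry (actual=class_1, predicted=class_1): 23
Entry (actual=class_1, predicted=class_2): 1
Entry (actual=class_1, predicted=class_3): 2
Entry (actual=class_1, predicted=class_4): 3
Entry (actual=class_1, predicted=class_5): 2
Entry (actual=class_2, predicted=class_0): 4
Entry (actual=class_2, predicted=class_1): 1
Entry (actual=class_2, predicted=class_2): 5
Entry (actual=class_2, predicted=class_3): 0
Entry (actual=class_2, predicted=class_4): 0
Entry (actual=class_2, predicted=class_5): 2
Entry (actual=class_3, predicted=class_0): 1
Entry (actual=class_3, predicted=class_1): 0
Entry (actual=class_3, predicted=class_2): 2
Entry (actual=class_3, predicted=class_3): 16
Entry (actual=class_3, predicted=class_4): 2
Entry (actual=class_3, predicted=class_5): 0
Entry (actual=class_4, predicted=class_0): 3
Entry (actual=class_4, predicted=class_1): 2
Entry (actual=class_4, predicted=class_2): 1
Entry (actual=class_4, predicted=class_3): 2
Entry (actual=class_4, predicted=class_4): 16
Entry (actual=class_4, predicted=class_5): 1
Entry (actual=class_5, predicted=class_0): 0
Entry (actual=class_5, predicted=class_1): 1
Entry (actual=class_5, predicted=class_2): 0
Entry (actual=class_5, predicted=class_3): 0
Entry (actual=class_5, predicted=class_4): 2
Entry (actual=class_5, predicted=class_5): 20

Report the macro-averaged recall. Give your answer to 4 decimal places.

Per-class recall (TP/(TP+FN)):
  class_0: TP=11, FN=0+2+3+1+3=9 → 11/20 = 0.55000
  class_1: TP=23, FN=1+1+2+3+2=9 → 23/32 = 0.71875
  class_2: TP=5, FN=4+1+0+0+2=7 → 5/12 = 0.41667
  class_3: TP=16, FN=1+0+2+2+0=5 → 16/21 = 0.76190
  class_4: TP=16, FN=3+2+1+2+1=9 → 16/25 = 0.64000
  class_5: TP=20, FN=0+1+0+0+2=3 → 20/23 = 0.86957
Macro-recall = mean = (0.55000 + 0.71875 + 0.41667 + 0.76190 + 0.64000 + 0.86957) / 6 = 0.6595

0.6595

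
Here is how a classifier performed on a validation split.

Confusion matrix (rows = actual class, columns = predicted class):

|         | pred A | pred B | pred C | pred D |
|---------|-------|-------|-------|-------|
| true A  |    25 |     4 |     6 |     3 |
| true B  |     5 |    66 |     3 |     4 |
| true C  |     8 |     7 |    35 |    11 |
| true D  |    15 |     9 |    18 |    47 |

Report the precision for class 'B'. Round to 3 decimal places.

0.767

One-vs-rest for 'B': TP = diagonal; FP = other classes predicted 'B'; FN = 'B' predicted as other.
precision = TP/(TP+FP).
B: TP=66, FP=4+7+9=20 → 66/86 = 0.7674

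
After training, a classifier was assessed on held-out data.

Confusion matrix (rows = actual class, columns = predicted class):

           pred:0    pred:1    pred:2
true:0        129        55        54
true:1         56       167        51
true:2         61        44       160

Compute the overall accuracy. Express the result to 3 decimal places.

0.587

Accuracy = trace / total = (129+167+160=456) / 777 = 456/777 = 0.587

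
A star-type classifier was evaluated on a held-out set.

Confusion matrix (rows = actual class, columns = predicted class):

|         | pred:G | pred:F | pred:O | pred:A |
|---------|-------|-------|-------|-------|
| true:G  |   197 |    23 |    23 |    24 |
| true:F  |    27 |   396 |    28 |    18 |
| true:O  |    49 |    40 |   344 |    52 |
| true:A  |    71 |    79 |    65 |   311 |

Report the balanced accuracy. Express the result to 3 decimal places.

0.721

Balanced accuracy = mean of per-class recall.
  G: recall = 197/267 = 0.7378
  F: recall = 396/469 = 0.8443
  O: recall = 344/485 = 0.7093
  A: recall = 311/526 = 0.5913
Mean = (0.7378 + 0.8443 + 0.7093 + 0.5913) / 4 = 0.721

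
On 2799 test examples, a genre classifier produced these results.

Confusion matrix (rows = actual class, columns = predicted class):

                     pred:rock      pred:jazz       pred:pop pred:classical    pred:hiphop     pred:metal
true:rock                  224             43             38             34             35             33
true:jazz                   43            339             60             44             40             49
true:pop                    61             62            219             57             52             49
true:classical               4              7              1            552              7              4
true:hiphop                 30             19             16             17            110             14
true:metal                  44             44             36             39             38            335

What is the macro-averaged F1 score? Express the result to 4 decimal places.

0.6037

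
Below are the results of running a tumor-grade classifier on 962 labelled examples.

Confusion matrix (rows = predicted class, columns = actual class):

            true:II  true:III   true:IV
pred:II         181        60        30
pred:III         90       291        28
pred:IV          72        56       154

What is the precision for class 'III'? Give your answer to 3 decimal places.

0.711

Take TP from the diagonal, FP from the rest of the 'III' prediction marginal, FN from the rest of the 'III' actual marginal.
precision = TP/(TP+FP).
III: TP=291, FP=90+28=118 → 291/409 = 0.7115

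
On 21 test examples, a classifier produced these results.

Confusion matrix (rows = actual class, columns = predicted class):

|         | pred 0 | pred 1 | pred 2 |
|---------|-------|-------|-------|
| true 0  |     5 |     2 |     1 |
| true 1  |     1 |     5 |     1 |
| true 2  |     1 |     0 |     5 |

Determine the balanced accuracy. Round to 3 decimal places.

0.724

Balanced accuracy = mean of per-class recall.
  0: recall = 5/8 = 0.6250
  1: recall = 5/7 = 0.7143
  2: recall = 5/6 = 0.8333
Mean = (0.6250 + 0.7143 + 0.8333) / 3 = 0.724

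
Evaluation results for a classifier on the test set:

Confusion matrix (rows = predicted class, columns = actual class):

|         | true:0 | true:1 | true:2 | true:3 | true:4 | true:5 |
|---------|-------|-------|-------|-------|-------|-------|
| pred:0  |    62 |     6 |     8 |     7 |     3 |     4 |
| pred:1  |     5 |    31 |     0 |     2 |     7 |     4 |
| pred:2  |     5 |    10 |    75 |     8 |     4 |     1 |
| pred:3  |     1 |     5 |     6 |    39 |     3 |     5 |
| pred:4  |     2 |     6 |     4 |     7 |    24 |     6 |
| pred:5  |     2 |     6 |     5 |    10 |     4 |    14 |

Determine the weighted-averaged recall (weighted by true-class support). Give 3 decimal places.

0.627

Per-class recall (TP/(TP+FN)):
  0: TP=62, FN=5+5+1+2+2=15 → 62/77 = 0.8052
  1: TP=31, FN=6+10+5+6+6=33 → 31/64 = 0.4844
  2: TP=75, FN=8+0+6+4+5=23 → 75/98 = 0.7653
  3: TP=39, FN=7+2+8+7+10=34 → 39/73 = 0.5342
  4: TP=24, FN=3+7+4+3+4=21 → 24/45 = 0.5333
  5: TP=14, FN=4+4+1+5+6=20 → 14/34 = 0.4118
Weighted-recall = Σ (supportᵢ/N)·recallᵢ with N=391: (77/391)·0.8052 + (64/391)·0.4844 + (98/391)·0.7653 + (73/391)·0.5342 + (45/391)·0.5333 + (34/391)·0.4118 = 0.627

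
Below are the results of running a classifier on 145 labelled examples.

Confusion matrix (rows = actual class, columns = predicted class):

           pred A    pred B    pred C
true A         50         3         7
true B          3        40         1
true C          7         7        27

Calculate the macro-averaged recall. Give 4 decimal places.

Per-class recall (TP/(TP+FN)):
  A: TP=50, FN=3+7=10 → 50/60 = 0.83333
  B: TP=40, FN=3+1=4 → 40/44 = 0.90909
  C: TP=27, FN=7+7=14 → 27/41 = 0.65854
Macro-recall = mean = (0.83333 + 0.90909 + 0.65854) / 3 = 0.8003

0.8003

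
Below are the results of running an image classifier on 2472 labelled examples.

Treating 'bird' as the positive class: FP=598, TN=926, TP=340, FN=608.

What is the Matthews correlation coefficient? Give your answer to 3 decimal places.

MCC = (TP·TN − FP·FN) / √((TP+FP)(TP+FN)(TN+FP)(TN+FN))
Numerator = 340·926 − 598·608 = -48744
Denominator = √(938·948·1524·1534) = √2078842094784 = 1441819.0229
MCC = -48744 / 1441819.0229 = -0.034

-0.034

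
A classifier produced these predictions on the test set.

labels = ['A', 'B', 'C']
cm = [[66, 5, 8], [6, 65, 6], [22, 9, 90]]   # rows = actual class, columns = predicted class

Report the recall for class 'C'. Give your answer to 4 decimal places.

0.7438

Treat 'C' as positive and all other classes as negative.
recall = TP/(TP+FN).
C: TP=90, FN=22+9=31 → 90/121 = 0.74380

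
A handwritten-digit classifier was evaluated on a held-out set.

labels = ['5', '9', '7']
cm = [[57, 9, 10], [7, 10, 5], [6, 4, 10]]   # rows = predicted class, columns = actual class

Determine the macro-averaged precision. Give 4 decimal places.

0.5682

Per-class precision (TP/(TP+FP)):
  5: TP=57, FP=9+10=19 → 57/76 = 0.75000
  9: TP=10, FP=7+5=12 → 10/22 = 0.45455
  7: TP=10, FP=6+4=10 → 10/20 = 0.50000
Macro-precision = mean = (0.75000 + 0.45455 + 0.50000) / 3 = 0.5682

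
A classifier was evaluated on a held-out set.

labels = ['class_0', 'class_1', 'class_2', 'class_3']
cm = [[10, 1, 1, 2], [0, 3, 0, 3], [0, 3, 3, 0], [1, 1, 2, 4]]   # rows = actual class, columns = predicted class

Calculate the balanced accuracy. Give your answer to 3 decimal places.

0.554

Balanced accuracy = mean of per-class recall.
  class_0: recall = 10/14 = 0.7143
  class_1: recall = 3/6 = 0.5000
  class_2: recall = 3/6 = 0.5000
  class_3: recall = 4/8 = 0.5000
Mean = (0.7143 + 0.5000 + 0.5000 + 0.5000) / 4 = 0.554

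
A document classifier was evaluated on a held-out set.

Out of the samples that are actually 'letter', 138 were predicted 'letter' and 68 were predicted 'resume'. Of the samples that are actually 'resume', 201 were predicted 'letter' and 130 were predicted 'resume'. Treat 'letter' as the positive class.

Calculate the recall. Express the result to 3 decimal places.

Recall = TP/(TP+FN) = 138/(138+68) = 138/206 = 0.670

0.670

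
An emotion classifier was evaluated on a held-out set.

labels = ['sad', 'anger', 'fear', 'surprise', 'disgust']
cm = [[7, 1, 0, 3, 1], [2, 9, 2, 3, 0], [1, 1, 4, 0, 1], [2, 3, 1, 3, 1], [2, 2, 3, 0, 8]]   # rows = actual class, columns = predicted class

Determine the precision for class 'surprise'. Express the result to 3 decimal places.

0.333

precision = TP/(TP+FP).
surprise: TP=3, FP=3+3+0+0=6 → 3/9 = 0.3333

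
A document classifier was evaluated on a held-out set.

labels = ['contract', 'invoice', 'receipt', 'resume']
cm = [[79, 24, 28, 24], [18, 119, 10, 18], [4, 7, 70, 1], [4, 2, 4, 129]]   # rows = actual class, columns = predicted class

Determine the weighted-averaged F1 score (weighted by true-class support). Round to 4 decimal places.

0.7256

Per-class F1 score (2·TP/(2·TP+FP+FN)):
  contract: TP=79, FP=18+4+4=26, FN=24+28+24=76 → 158/260 = 0.60769
  invoice: TP=119, FP=24+7+2=33, FN=18+10+18=46 → 238/317 = 0.75079
  receipt: TP=70, FP=28+10+4=42, FN=4+7+1=12 → 140/194 = 0.72165
  resume: TP=129, FP=24+18+1=43, FN=4+2+4=10 → 258/311 = 0.82958
Weighted-F1 score = Σ (supportᵢ/N)·F1 scoreᵢ with N=541: (155/541)·0.60769 + (165/541)·0.75079 + (82/541)·0.72165 + (139/541)·0.82958 = 0.7256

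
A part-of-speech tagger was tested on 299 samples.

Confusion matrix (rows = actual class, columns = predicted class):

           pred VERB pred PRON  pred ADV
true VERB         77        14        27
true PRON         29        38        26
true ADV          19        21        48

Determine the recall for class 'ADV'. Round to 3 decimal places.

One-vs-rest for 'ADV': TP = diagonal; FP = other classes predicted 'ADV'; FN = 'ADV' predicted as other.
recall = TP/(TP+FN).
ADV: TP=48, FN=19+21=40 → 48/88 = 0.5455

0.545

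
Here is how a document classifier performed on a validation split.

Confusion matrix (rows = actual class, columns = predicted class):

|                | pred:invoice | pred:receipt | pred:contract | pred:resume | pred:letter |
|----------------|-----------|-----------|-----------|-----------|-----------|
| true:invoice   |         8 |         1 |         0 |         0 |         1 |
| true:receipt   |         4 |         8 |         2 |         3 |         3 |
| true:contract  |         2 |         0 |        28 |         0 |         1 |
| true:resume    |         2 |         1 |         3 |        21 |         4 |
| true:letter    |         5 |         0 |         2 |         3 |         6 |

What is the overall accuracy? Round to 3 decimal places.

0.657

Accuracy = trace / total = (8+8+28+21+6=71) / 108 = 71/108 = 0.657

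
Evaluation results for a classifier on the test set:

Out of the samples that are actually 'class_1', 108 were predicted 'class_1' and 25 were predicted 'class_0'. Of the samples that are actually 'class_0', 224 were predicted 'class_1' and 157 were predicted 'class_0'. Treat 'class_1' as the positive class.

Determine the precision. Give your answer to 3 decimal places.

0.325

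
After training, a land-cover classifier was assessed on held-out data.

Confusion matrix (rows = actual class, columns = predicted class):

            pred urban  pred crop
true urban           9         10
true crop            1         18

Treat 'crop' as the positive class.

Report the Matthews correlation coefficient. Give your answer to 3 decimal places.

MCC = (TP·TN − FP·FN) / √((TP+FP)(TP+FN)(TN+FP)(TN+FN))
Numerator = 18·9 − 10·1 = 152
Denominator = √(28·19·19·10) = √101080 = 317.9308
MCC = 152 / 317.9308 = 0.478

0.478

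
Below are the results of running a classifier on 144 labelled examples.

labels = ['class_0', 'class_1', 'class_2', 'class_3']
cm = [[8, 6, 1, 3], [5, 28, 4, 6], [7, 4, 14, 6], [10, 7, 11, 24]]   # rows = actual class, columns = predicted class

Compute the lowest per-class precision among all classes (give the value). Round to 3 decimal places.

0.267

Per-class precision (TP/(TP+FP)):
  class_0: TP=8, FP=5+7+10=22 → 8/30 = 0.2667
  class_1: TP=28, FP=6+4+7=17 → 28/45 = 0.6222
  class_2: TP=14, FP=1+4+11=16 → 14/30 = 0.4667
  class_3: TP=24, FP=3+6+6=15 → 24/39 = 0.6154
Lowest is class 'class_0' with precision = 0.267.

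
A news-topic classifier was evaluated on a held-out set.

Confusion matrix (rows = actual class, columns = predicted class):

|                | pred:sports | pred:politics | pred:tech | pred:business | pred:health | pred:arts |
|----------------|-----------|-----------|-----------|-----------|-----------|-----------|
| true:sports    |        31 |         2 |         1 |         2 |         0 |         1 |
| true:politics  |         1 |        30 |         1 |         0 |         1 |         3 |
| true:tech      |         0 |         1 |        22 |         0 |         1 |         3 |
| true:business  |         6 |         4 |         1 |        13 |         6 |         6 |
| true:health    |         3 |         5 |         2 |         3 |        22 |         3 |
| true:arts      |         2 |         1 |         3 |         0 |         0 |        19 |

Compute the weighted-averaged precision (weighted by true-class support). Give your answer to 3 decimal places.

Per-class precision (TP/(TP+FP)):
  sports: TP=31, FP=1+0+6+3+2=12 → 31/43 = 0.7209
  politics: TP=30, FP=2+1+4+5+1=13 → 30/43 = 0.6977
  tech: TP=22, FP=1+1+1+2+3=8 → 22/30 = 0.7333
  business: TP=13, FP=2+0+0+3+0=5 → 13/18 = 0.7222
  health: TP=22, FP=0+1+1+6+0=8 → 22/30 = 0.7333
  arts: TP=19, FP=1+3+3+6+3=16 → 19/35 = 0.5429
Weighted-precision = Σ (supportᵢ/N)·precisionᵢ with N=199: (37/199)·0.7209 + (36/199)·0.6977 + (27/199)·0.7333 + (36/199)·0.7222 + (38/199)·0.7333 + (25/199)·0.5429 = 0.699

0.699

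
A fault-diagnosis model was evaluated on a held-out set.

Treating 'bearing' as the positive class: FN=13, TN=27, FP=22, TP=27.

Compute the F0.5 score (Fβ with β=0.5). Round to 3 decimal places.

0.572

Fβ = (1+β²)·TP / ((1+β²)·TP + β²·FN + FP), with β²=1/4
= 1.25·27 / (1.25·27 + 0.25·13 + 22) = 0.572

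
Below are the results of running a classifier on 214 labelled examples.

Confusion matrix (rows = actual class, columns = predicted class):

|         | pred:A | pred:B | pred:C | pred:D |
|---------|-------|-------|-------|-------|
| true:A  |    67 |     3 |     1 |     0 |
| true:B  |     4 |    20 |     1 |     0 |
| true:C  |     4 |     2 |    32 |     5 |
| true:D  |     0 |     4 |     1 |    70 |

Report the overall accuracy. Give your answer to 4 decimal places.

Accuracy = trace / total = (67+20+32+70=189) / 214 = 189/214 = 0.8832

0.8832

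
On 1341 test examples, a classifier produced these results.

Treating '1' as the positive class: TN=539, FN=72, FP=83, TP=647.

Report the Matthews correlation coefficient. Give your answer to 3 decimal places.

0.767

MCC = (TP·TN − FP·FN) / √((TP+FP)(TP+FN)(TN+FP)(TN+FN))
Numerator = 647·539 − 83·72 = 342757
Denominator = √(730·719·622·611) = √199472644540 = 446623.6050
MCC = 342757 / 446623.6050 = 0.767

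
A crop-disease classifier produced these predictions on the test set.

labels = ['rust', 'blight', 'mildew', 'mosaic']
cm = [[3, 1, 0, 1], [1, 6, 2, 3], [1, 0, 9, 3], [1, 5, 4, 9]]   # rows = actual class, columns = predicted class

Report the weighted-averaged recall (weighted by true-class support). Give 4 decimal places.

Per-class recall (TP/(TP+FN)):
  rust: TP=3, FN=1+0+1=2 → 3/5 = 0.60000
  blight: TP=6, FN=1+2+3=6 → 6/12 = 0.50000
  mildew: TP=9, FN=1+0+3=4 → 9/13 = 0.69231
  mosaic: TP=9, FN=1+5+4=10 → 9/19 = 0.47368
Weighted-recall = Σ (supportᵢ/N)·recallᵢ with N=49: (5/49)·0.60000 + (12/49)·0.50000 + (13/49)·0.69231 + (19/49)·0.47368 = 0.5510

0.5510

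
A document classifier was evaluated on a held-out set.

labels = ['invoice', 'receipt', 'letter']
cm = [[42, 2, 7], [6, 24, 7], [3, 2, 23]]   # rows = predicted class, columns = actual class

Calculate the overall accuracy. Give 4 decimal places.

Accuracy = trace / total = (42+24+23=89) / 116 = 89/116 = 0.7672

0.7672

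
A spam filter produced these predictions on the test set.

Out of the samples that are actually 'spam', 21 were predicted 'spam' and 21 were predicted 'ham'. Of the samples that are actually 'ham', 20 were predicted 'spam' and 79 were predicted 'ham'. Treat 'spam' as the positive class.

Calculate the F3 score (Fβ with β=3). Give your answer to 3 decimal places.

Fβ = (1+β²)·TP / ((1+β²)·TP + β²·FN + FP), with β²=9
= 10·21 / (10·21 + 9·21 + 20) = 0.501

0.501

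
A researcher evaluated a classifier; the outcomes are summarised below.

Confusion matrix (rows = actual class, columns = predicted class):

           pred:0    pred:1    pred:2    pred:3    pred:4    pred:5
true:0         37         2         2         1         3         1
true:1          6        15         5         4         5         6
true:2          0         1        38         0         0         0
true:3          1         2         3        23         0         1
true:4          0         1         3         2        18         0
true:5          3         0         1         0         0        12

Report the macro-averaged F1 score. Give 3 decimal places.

Per-class F1 score (2·TP/(2·TP+FP+FN)):
  0: TP=37, FP=6+0+1+0+3=10, FN=2+2+1+3+1=9 → 74/93 = 0.7957
  1: TP=15, FP=2+1+2+1+0=6, FN=6+5+4+5+6=26 → 30/62 = 0.4839
  2: TP=38, FP=2+5+3+3+1=14, FN=0+1+0+0+0=1 → 76/91 = 0.8352
  3: TP=23, FP=1+4+0+2+0=7, FN=1+2+3+0+1=7 → 46/60 = 0.7667
  4: TP=18, FP=3+5+0+0+0=8, FN=0+1+3+2+0=6 → 36/50 = 0.7200
  5: TP=12, FP=1+6+0+1+0=8, FN=3+0+1+0+0=4 → 24/36 = 0.6667
Macro-F1 score = mean = (0.7957 + 0.4839 + 0.8352 + 0.7667 + 0.7200 + 0.6667) / 6 = 0.711

0.711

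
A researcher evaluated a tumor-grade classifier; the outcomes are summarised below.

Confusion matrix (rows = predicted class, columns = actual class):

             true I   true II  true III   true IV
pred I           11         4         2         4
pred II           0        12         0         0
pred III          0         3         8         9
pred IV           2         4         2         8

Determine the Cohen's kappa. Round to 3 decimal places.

Observed agreement pₒ = trace/N = 39/69 = 0.5652
Expected agreement pₑ = Σ (rowᵢ·colᵢ)/N² = (13·21 + 23·12 + 12·20 + 21·16)/69² = 0.2363
κ = (pₒ − pₑ)/(1 − pₑ) = (0.5652 − 0.2363)/(1 − 0.2363) = 0.431

0.431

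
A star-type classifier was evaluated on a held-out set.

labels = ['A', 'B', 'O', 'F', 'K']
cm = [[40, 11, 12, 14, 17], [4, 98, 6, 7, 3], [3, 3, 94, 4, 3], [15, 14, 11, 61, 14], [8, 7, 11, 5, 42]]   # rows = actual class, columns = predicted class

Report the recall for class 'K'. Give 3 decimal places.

0.575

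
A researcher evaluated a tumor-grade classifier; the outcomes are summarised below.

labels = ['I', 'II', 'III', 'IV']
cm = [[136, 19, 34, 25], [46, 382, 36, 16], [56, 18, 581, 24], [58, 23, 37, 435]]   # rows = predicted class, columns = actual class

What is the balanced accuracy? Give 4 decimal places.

Balanced accuracy = mean of per-class recall.
  I: recall = 136/296 = 0.45946
  II: recall = 382/442 = 0.86425
  III: recall = 581/688 = 0.84448
  IV: recall = 435/500 = 0.87000
Mean = (0.45946 + 0.86425 + 0.84448 + 0.87000) / 4 = 0.7595

0.7595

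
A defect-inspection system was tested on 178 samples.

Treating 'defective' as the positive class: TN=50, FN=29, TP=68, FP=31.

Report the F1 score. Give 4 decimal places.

0.6939

Precision = TP/(TP+FP) = 68/99 = 0.6869
Recall = TP/(TP+FN) = 68/97 = 0.7010
F1 = 2·TP/(2·TP+FP+FN) = 136/196 = 0.6939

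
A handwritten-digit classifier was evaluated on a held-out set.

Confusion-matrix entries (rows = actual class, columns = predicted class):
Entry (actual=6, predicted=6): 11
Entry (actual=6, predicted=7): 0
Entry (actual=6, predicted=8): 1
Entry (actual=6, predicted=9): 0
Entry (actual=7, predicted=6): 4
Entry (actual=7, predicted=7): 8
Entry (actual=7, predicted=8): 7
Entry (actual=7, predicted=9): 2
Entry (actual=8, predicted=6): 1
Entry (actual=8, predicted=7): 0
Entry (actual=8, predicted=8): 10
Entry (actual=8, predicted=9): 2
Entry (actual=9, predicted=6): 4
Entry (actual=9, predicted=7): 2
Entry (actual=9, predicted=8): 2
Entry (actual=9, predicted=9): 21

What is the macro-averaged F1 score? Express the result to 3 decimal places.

0.647

Per-class F1 score (2·TP/(2·TP+FP+FN)):
  6: TP=11, FP=4+1+4=9, FN=0+1+0=1 → 22/32 = 0.6875
  7: TP=8, FP=0+0+2=2, FN=4+7+2=13 → 16/31 = 0.5161
  8: TP=10, FP=1+7+2=10, FN=1+0+2=3 → 20/33 = 0.6061
  9: TP=21, FP=0+2+2=4, FN=4+2+2=8 → 42/54 = 0.7778
Macro-F1 score = mean = (0.6875 + 0.5161 + 0.6061 + 0.7778) / 4 = 0.647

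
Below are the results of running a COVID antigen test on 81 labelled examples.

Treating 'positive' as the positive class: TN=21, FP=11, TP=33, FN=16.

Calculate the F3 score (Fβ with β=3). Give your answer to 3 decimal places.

0.680

Fβ = (1+β²)·TP / ((1+β²)·TP + β²·FN + FP), with β²=9
= 10·33 / (10·33 + 9·16 + 11) = 0.680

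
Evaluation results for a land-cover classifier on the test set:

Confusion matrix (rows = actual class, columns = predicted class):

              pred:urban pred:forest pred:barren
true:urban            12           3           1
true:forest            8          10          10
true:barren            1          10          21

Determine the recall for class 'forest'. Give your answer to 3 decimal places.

0.357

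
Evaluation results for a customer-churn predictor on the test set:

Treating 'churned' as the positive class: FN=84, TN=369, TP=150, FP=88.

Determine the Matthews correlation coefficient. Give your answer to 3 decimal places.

MCC = (TP·TN − FP·FN) / √((TP+FP)(TP+FN)(TN+FP)(TN+FN))
Numerator = 150·369 − 88·84 = 47958
Denominator = √(238·234·457·453) = √11529413532 = 107375.1067
MCC = 47958 / 107375.1067 = 0.447

0.447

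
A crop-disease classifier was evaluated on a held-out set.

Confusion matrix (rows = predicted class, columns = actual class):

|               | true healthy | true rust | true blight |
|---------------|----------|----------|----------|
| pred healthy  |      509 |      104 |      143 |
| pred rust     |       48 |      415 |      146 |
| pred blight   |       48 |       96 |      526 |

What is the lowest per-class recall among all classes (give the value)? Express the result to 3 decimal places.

0.645

Per-class recall (TP/(TP+FN)):
  healthy: TP=509, FN=48+48=96 → 509/605 = 0.8413
  rust: TP=415, FN=104+96=200 → 415/615 = 0.6748
  blight: TP=526, FN=143+146=289 → 526/815 = 0.6454
Lowest is class 'blight' with recall = 0.645.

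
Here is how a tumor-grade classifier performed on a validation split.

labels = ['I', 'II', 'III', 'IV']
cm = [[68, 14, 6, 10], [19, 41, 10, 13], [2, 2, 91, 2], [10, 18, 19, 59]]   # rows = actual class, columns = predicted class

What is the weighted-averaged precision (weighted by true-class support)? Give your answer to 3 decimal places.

Per-class precision (TP/(TP+FP)):
  I: TP=68, FP=19+2+10=31 → 68/99 = 0.6869
  II: TP=41, FP=14+2+18=34 → 41/75 = 0.5467
  III: TP=91, FP=6+10+19=35 → 91/126 = 0.7222
  IV: TP=59, FP=10+13+2=25 → 59/84 = 0.7024
Weighted-precision = Σ (supportᵢ/N)·precisionᵢ with N=384: (98/384)·0.6869 + (83/384)·0.5467 + (97/384)·0.7222 + (106/384)·0.7024 = 0.670

0.670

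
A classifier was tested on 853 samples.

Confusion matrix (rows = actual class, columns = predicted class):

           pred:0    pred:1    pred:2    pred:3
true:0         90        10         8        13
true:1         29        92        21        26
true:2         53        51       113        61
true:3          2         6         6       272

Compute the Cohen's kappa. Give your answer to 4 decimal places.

0.5417

Observed agreement pₒ = trace/N = 567/853 = 0.66471
Expected agreement pₑ = Σ (rowᵢ·colᵢ)/N² = (121·174 + 168·159 + 278·148 + 286·372)/853² = 0.26842
κ = (pₒ − pₑ)/(1 − pₑ) = (0.66471 − 0.26842)/(1 − 0.26842) = 0.5417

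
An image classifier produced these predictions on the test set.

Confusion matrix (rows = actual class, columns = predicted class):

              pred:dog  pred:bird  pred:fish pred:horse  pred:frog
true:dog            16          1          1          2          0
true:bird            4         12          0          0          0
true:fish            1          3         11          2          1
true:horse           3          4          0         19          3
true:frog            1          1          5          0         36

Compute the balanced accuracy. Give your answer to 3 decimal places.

0.731

Balanced accuracy = mean of per-class recall.
  dog: recall = 16/20 = 0.8000
  bird: recall = 12/16 = 0.7500
  fish: recall = 11/18 = 0.6111
  horse: recall = 19/29 = 0.6552
  frog: recall = 36/43 = 0.8372
Mean = (0.8000 + 0.7500 + 0.6111 + 0.6552 + 0.8372) / 5 = 0.731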